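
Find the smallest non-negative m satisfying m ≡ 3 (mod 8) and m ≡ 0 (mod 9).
M = 8 × 9 = 72. M₁ = 9, y₁ ≡ 1 (mod 8). M₂ = 8, y₂ ≡ 8 (mod 9). m = 3×9×1 + 0×8×8 ≡ 27 (mod 72)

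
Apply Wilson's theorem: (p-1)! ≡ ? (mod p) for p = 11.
By Wilson's theorem, (10)! ≡ -1 ≡ 10 (mod 11)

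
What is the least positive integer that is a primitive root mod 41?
g = 6. Powers: [6, 36, 11, 25, 27, 39, ...] generates all 40 non-zero residues.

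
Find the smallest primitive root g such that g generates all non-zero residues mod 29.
g = 2. Powers: [2, 4, 8, 16, 3, 6, 12, 24, 19, 9, ...] generates all 28 non-zero residues.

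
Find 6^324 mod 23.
Using Fermat: 6^{22} ≡ 1 mod 23. 324 ≡ 16 mod 22. So 6^{324} ≡ 6^{16} ≡ 2 mod 23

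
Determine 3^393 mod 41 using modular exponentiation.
Using Fermat: 3^{40} ≡ 1 (mod 41). 393 ≡ 33 (mod 40). So 3^{393} ≡ 3^{33} ≡ 3 (mod 41)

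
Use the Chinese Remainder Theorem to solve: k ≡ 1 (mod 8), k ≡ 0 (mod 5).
M = 8 × 5 = 40. M₁ = 5, y₁ ≡ 5 (mod 8). M₂ = 8, y₂ ≡ 2 (mod 5). k = 1×5×5 + 0×8×2 ≡ 25 (mod 40)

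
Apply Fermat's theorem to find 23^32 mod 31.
By Fermat: 23^{30} ≡ 1 mod 31. So 23^{32} = 23^{30} · 23^{2} ≡ 23^{2} ≡ 2 mod 31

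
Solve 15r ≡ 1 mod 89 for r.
Since 89 is prime, by Fermat 15^(-1) ≡ 15^{87} ≡ 6 mod 89. Verify: 15 × 6 = 90 ≡ 1 mod 89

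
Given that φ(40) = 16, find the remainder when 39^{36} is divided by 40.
By Euler: 39^{16} ≡ 1 (mod 40) since gcd(39, 40) = 1. 36 = 2×16 + 4. So 39^{36} ≡ 39^{4} ≡ 1 (mod 40)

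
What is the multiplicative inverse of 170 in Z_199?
Since 199 is prime, by Fermat 170^(-1) ≡ 170^{197} ≡ 48 mod 199. Verify: 170 × 48 = 8160 ≡ 1 mod 199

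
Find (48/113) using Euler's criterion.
(48/113) = 48^{56} mod 113 = -1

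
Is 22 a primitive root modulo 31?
ord_31(22) divides 30. For each prime q|30: 22^{15}≡30, 22^{10}≡5, 22^{6}≡8, none ≡ 1. So 22 has order 30 and is a primitive root mod 31.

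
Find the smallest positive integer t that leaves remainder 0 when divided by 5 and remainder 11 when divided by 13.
M = 5 × 13 = 65. M₁ = 13, y₁ ≡ 2 (mod 5). M₂ = 5, y₂ ≡ 8 (mod 13). t = 0×13×2 + 11×5×8 ≡ 50 (mod 65)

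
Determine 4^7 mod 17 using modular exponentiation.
By repeated squaring mod 17: 4^{1}≡4, 4^{2}≡16, 4^{4}≡1. Then 4^{7} = 4^{4+2+1} ≡ 1 × 16 × 4 ≡ 13 mod 17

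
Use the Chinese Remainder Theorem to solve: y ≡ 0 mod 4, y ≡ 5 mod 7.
M = 4 × 7 = 28. M₁ = 7, y₁ ≡ 3 mod 4. M₂ = 4, y₂ ≡ 2 mod 7. y = 0×7×3 + 5×4×2 ≡ 12 mod 28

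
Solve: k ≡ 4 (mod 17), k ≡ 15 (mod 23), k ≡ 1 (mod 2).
M = 17 × 23 × 2 = 782. M₁ = 46, y₁ ≡ 10 (mod 17). M₂ = 34, y₂ ≡ 21 (mod 23). M₃ = 391, y₃ ≡ 1 (mod 2). k = 4×46×10 + 15×34×21 + 1×391×1 ≡ 429 (mod 782)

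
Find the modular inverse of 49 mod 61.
Since 61 is prime, by Fermat 49^(-1) ≡ 49^{59} ≡ 5 (mod 61). Verify: 49 × 5 = 245 ≡ 1 (mod 61)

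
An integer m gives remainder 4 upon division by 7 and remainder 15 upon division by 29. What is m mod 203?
M = 7 × 29 = 203. M₁ = 29, y₁ ≡ 1 mod 7. M₂ = 7, y₂ ≡ 25 mod 29. m = 4×29×1 + 15×7×25 ≡ 102 mod 203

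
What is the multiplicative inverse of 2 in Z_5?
Since 5 is prime, by Fermat 2^(-1) ≡ 2^{3} ≡ 3 (mod 5). Verify: 2 × 3 = 6 ≡ 1 (mod 5)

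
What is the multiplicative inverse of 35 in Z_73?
Since 73 is prime, by Fermat 35^(-1) ≡ 35^{71} ≡ 48 mod 73. Verify: 35 × 48 = 1680 ≡ 1 mod 73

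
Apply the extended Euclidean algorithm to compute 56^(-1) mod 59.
Extended GCD: 56(-20) + 59(19) = 1. So 56^(-1) ≡ -20 ≡ 39 mod 59. Verify: 56 × 39 = 2184 ≡ 1 mod 59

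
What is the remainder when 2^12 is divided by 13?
Using Fermat: 2^{12} ≡ 1 mod 13. 12 ≡ 0 mod 12. So 2^{12} ≡ 2^{0} ≡ 1 mod 13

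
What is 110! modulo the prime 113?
(112)! = (110)! × (111) × (112) ≡ -1 (mod 113). So (110)! ≡ -1 × [(112)(111)]^(-1) ≡ 56 (mod 113)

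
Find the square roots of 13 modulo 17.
The square roots of 13 mod 17 are 8 and 9. Verify: 8² = 64 ≡ 13 mod 17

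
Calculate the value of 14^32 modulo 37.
By repeated squaring mod 37: 14^{1}≡14, 14^{2}≡11, 14^{4}≡10, 14^{8}≡26, 14^{16}≡10, 14^{32}≡26. So 14^{32} ≡ 26 mod 37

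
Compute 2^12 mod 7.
Using Fermat: 2^{6} ≡ 1 (mod 7). 12 ≡ 0 (mod 6). So 2^{12} ≡ 2^{0} ≡ 1 (mod 7)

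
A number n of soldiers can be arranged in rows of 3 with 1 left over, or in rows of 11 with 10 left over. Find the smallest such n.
M = 3 × 11 = 33. M₁ = 11, y₁ ≡ 2 mod 3. M₂ = 3, y₂ ≡ 4 mod 11. n = 1×11×2 + 10×3×4 ≡ 10 mod 33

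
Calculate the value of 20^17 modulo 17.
Using Fermat: 20^{16} ≡ 1 mod 17. 17 ≡ 1 mod 16. So 20^{17} ≡ 20^{1} ≡ 3 mod 17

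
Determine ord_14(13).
Powers of 13 mod 14: 13^1≡13, 13^2≡1. ord_14(13) = 2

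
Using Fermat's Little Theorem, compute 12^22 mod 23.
By Fermat's Little Theorem, 12^{22} ≡ 1 mod 23 since 23 is prime and gcd(12, 23) = 1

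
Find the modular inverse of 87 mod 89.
Since 89 is prime, by Fermat 87^(-1) ≡ 87^{87} ≡ 44 (mod 89). Verify: 87 × 44 = 3828 ≡ 1 (mod 89)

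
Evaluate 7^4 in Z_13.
7^{4} = 2401 ≡ 9 (mod 13)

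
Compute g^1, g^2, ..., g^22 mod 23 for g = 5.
5^1, 5^2, ..., 5^{22} mod 23: [5, 2, 10, 4, 20, 8, 17, 16, 11, 9, 22, 18, 21, 13, 19, 3, 15, 6, 7, 12, 14, 1]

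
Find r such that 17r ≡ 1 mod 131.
Since 131 is prime, by Fermat 17^(-1) ≡ 17^{129} ≡ 54 mod 131. Verify: 17 × 54 = 918 ≡ 1 mod 131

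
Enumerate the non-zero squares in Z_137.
Squares in Z_137*: {1, 2, 4, 7, 8, 9, 11, 14, 15, 16, 17, 18, 19, 22, 25, 28, 30, 32, 34, 36, 37, 38, 39, 44, 49, 50, 56, 59, 60, 61, 63, 64, 65, 68, 69, 72, 73, 74, 76, 77, 78, 81, 87, 88, 93, 98, 99, 100, 101, 103, 105, 107, 109, 112, 115, 118, 119, 120, 121, 122, 123, 126, 128, 129, 130, 133, 135, 136}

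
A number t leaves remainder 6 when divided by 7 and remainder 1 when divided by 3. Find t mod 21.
M = 7 × 3 = 21. M₁ = 3, y₁ ≡ 5 mod 7. M₂ = 7, y₂ ≡ 1 mod 3. t = 6×3×5 + 1×7×1 ≡ 13 mod 21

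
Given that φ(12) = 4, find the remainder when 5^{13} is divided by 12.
By Euler: 5^{4} ≡ 1 mod 12 since gcd(5, 12) = 1. 13 = 3×4 + 1. So 5^{13} ≡ 5^{1} ≡ 5 mod 12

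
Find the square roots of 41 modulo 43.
The square roots of 41 mod 43 are 16 and 27. Verify: 16² = 256 ≡ 41 (mod 43)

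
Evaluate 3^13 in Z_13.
Using Fermat: 3^{12} ≡ 1 mod 13. 13 ≡ 1 mod 12. So 3^{13} ≡ 3^{1} ≡ 3 mod 13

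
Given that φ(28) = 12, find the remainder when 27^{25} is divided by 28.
By Euler: 27^{12} ≡ 1 mod 28 since gcd(27, 28) = 1. 25 = 2×12 + 1. So 27^{25} ≡ 27^{1} ≡ 27 mod 28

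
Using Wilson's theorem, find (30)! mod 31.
By Wilson's theorem, (30)! ≡ -1 ≡ 30 mod 31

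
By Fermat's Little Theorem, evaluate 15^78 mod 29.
By Fermat: 15^{28} ≡ 1 (mod 29). 78 = 2×28 + 22. So 15^{78} ≡ 15^{22} ≡ 6 (mod 29)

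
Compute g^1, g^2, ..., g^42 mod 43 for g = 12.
12^1, 12^2, ..., 12^{42} mod 43: [12, 15, 8, 10, 34, 21, 37, 14, 39, 38, 26, 11, 3, 36, 2, 24, 30, 16, 20, 25, 42, 31, 28, 35, 33, 9, 22, 6, 29, 4, 5, 17, 32, 40, 7, 41, 19, 13, 27, 23, 18, 1]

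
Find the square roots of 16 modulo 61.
The square roots of 16 mod 61 are 57 and 4. Verify: 57² = 3249 ≡ 16 mod 61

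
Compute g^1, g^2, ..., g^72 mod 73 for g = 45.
45^1, 45^2, ..., 45^{72} mod 73: [45, 54, 21, 69, 39, 3, 62, 16, 63, 61, 44, 9, 40, 48, 43, 37, 59, 27, 47, 71, 56, 38, 31, 8, 68, 67, 22, 41, 20, 24, 58, 55, 66, 50, 60, 72, 28, 19, 52, 4, 34, 70, 11, 57, 10, 12, 29, 64, 33, 25, 30, 36, 14, 46, 26, 2, 17, 35, 42, 65, 5, 6, 51, 32, 53, 49, 15, 18, 7, 23, 13, 1]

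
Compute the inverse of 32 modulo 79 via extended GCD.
Extended GCD: 32(-37) + 79(15) = 1. So 32^(-1) ≡ -37 ≡ 42 mod 79. Verify: 32 × 42 = 1344 ≡ 1 mod 79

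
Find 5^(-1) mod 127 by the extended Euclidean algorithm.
Extended GCD: 5(51) + 127(-2) = 1. So 5^(-1) ≡ 51 mod 127. Verify: 5 × 51 = 255 ≡ 1 mod 127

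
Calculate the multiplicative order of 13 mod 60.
Powers of 13 mod 60: 13^1≡13, 13^2≡49, 13^3≡37, 13^4≡1. Order = 4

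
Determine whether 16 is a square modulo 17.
By Euler's criterion: 16^{8} ≡ 1 (mod 17). Since this equals 1, 16 is a QR.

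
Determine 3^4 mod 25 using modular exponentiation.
3^{4} = 81 ≡ 6 (mod 25)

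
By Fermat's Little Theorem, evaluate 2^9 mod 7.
By Fermat: 2^{6} ≡ 1 (mod 7). So 2^{9} = 2^{6} · 2^{3} ≡ 2^{3} ≡ 1 (mod 7)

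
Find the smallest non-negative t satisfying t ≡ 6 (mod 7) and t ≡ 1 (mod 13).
M = 7 × 13 = 91. M₁ = 13, y₁ ≡ 6 (mod 7). M₂ = 7, y₂ ≡ 2 (mod 13). t = 6×13×6 + 1×7×2 ≡ 27 (mod 91)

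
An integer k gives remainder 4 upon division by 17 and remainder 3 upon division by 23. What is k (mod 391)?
M = 17 × 23 = 391. M₁ = 23, y₁ ≡ 3 (mod 17). M₂ = 17, y₂ ≡ 19 (mod 23). k = 4×23×3 + 3×17×19 ≡ 72 (mod 391)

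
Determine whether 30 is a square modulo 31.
By Euler's criterion: 30^{15} ≡ 30 mod 31. Since this equals -1 (≡ 30), 30 is not a QR.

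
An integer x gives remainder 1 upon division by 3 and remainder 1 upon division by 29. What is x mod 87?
M = 3 × 29 = 87. M₁ = 29, y₁ ≡ 2 mod 3. M₂ = 3, y₂ ≡ 10 mod 29. x = 1×29×2 + 1×3×10 ≡ 1 mod 87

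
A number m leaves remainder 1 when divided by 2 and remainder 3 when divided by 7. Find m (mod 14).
M = 2 × 7 = 14. M₁ = 7, y₁ ≡ 1 (mod 2). M₂ = 2, y₂ ≡ 4 (mod 7). m = 1×7×1 + 3×2×4 ≡ 3 (mod 14)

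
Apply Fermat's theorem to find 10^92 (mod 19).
By Fermat: 10^{18} ≡ 1 (mod 19). 92 = 5×18 + 2. So 10^{92} ≡ 10^{2} ≡ 5 (mod 19)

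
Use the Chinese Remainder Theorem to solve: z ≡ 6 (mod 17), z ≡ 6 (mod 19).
M = 17 × 19 = 323. M₁ = 19, y₁ ≡ 9 (mod 17). M₂ = 17, y₂ ≡ 9 (mod 19). z = 6×19×9 + 6×17×9 ≡ 6 (mod 323)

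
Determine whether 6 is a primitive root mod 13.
ord_13(6) divides 12. For each prime q|12: 6^{6}≡12, 6^{4}≡9, none ≡ 1. So 6 has order 12 and is a primitive root mod 13.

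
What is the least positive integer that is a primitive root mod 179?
g = 2. For each prime q|178: 2^{89}≡178, 2^{2}≡4, none ≡ 1, so ord_179(2) = 178 and 2 is a primitive root.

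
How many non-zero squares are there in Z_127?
Exactly half the non-zero residues mod a prime are QRs: (127-1)/2 = 63.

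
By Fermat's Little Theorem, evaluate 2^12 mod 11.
By Fermat: 2^{10} ≡ 1 (mod 11). So 2^{12} = 2^{10} · 2^{2} ≡ 2^{2} ≡ 4 (mod 11)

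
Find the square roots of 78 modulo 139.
The square roots of 78 mod 139 are 83 and 56. Verify: 83² = 6889 ≡ 78 mod 139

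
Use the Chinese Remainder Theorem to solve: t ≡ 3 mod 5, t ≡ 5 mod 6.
M = 5 × 6 = 30. M₁ = 6, y₁ ≡ 1 mod 5. M₂ = 5, y₂ ≡ 5 mod 6. t = 3×6×1 + 5×5×5 ≡ 23 mod 30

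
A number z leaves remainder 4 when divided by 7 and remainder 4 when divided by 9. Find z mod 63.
M = 7 × 9 = 63. M₁ = 9, y₁ ≡ 4 mod 7. M₂ = 7, y₂ ≡ 4 mod 9. z = 4×9×4 + 4×7×4 ≡ 4 mod 63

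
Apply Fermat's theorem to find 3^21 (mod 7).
By Fermat: 3^{6} ≡ 1 (mod 7). 21 = 3×6 + 3. So 3^{21} ≡ 3^{3} ≡ 6 (mod 7)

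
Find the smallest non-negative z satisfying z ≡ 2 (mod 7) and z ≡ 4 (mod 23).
M = 7 × 23 = 161. M₁ = 23, y₁ ≡ 4 (mod 7). M₂ = 7, y₂ ≡ 10 (mod 23). z = 2×23×4 + 4×7×10 ≡ 142 (mod 161)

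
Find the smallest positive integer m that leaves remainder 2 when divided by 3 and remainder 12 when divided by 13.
M = 3 × 13 = 39. M₁ = 13, y₁ ≡ 1 mod 3. M₂ = 3, y₂ ≡ 9 mod 13. m = 2×13×1 + 12×3×9 ≡ 38 mod 39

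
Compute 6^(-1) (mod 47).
Since 47 is prime, by Fermat 6^(-1) ≡ 6^{45} ≡ 8 (mod 47). Verify: 6 × 8 = 48 ≡ 1 (mod 47)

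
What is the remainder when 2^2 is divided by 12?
2^{2} = 4 ≡ 4 (mod 12)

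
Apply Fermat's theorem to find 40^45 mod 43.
By Fermat: 40^{42} ≡ 1 mod 43. So 40^{45} = 40^{42} · 40^{3} ≡ 40^{3} ≡ 16 mod 43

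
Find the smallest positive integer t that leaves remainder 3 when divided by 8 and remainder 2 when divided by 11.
M = 8 × 11 = 88. M₁ = 11, y₁ ≡ 3 (mod 8). M₂ = 8, y₂ ≡ 7 (mod 11). t = 3×11×3 + 2×8×7 ≡ 35 (mod 88)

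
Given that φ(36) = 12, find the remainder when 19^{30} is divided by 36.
By Euler: 19^{12} ≡ 1 mod 36 since gcd(19, 36) = 1. 30 = 2×12 + 6. So 19^{30} ≡ 19^{6} ≡ 1 mod 36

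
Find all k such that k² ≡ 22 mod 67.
The square roots of 22 mod 67 are 25 and 42. Verify: 25² = 625 ≡ 22 mod 67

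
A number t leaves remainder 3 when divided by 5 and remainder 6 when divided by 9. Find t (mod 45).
M = 5 × 9 = 45. M₁ = 9, y₁ ≡ 4 (mod 5). M₂ = 5, y₂ ≡ 2 (mod 9). t = 3×9×4 + 6×5×2 ≡ 33 (mod 45)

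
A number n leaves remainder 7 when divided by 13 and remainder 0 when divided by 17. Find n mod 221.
M = 13 × 17 = 221. M₁ = 17, y₁ ≡ 10 mod 13. M₂ = 13, y₂ ≡ 4 mod 17. n = 7×17×10 + 0×13×4 ≡ 85 mod 221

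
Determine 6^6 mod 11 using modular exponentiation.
By repeated squaring (mod 11): 6^{1}≡6, 6^{2}≡3, 6^{4}≡9. Then 6^{6} = 6^{4+2} ≡ 9 × 3 ≡ 5 (mod 11)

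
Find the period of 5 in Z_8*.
Powers of 5 mod 8: 5^1≡5, 5^2≡1. So the order of 5 is 2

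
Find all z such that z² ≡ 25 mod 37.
The square roots of 25 mod 37 are 5 and 32. Verify: 5² = 25 ≡ 25 mod 37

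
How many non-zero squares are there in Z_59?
For prime 59, there are (p-1)/2 = (59-1)/2 = 29 quadratic residues (excluding 0).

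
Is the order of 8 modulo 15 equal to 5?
Powers of 8 mod 15: 8^1≡8, 8^2≡4, 8^3≡2, 8^4≡1. Already 8^4≡1, so the order is 4 < 5. No, the actual order is 4.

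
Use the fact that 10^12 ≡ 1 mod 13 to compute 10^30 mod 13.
By Fermat: 10^{12} ≡ 1 mod 13. 30 = 2×12 + 6. So 10^{30} ≡ 10^{6} ≡ 1 mod 13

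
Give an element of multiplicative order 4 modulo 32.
9 has order 4 mod 32 since 9^{4} ≡ 1 mod 32 and no smaller power works.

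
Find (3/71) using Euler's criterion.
(3/71) = 3^{35} mod 71 = 1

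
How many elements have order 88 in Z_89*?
There are φ(89-1) = φ(88) = 40 primitive roots modulo 89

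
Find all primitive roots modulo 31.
There are φ(30) = 8 primitive roots mod 31: {3, 11, 12, 13, 17, 21, 22, 24}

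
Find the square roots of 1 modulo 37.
The square roots of 1 mod 37 are 1 and 36. Verify: 1² = 1 ≡ 1 mod 37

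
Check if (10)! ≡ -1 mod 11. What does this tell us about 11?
(10)! mod 11 = 10. Since this equals -1 mod 11, Wilson confirms 11 is prime.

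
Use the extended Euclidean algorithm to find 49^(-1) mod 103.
Extended GCD: 49(-21) + 103(10) = 1. So 49^(-1) ≡ -21 ≡ 82 (mod 103). Verify: 49 × 82 = 4018 ≡ 1 (mod 103)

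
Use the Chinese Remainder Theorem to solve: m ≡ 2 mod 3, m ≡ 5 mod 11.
M = 3 × 11 = 33. M₁ = 11, y₁ ≡ 2 mod 3. M₂ = 3, y₂ ≡ 4 mod 11. m = 2×11×2 + 5×3×4 ≡ 5 mod 33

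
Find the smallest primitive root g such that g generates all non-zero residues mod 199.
g = 3. Powers: [3, 9, 27, 81, 44, 132, ...] generates all 198 non-zero residues.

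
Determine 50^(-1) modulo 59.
Since 59 is prime, by Fermat 50^(-1) ≡ 50^{57} ≡ 13 (mod 59). Verify: 50 × 13 = 650 ≡ 1 (mod 59)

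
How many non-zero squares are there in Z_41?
For prime 41, there are (p-1)/2 = (41-1)/2 = 20 quadratic residues (excluding 0).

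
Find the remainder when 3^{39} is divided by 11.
By Fermat: 3^{10} ≡ 1 (mod 11). 39 = 3×10 + 9. So 3^{39} ≡ 3^{9} ≡ 4 (mod 11)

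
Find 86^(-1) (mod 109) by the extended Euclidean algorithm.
Extended GCD: 86(-19) + 109(15) = 1. So 86^(-1) ≡ -19 ≡ 90 (mod 109). Verify: 86 × 90 = 7740 ≡ 1 (mod 109)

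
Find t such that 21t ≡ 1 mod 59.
Since 59 is prime, by Fermat 21^(-1) ≡ 21^{57} ≡ 45 mod 59. Verify: 21 × 45 = 945 ≡ 1 mod 59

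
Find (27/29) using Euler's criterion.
(27/29) = 27^{14} mod 29 = -1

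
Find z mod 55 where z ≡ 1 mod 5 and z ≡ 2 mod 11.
M = 5 × 11 = 55. M₁ = 11, y₁ ≡ 1 mod 5. M₂ = 5, y₂ ≡ 9 mod 11. z = 1×11×1 + 2×5×9 ≡ 46 mod 55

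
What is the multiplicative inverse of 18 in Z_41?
Since 41 is prime, by Fermat 18^(-1) ≡ 18^{39} ≡ 16 mod 41. Verify: 18 × 16 = 288 ≡ 1 mod 41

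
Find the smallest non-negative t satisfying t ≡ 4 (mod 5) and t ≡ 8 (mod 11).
M = 5 × 11 = 55. M₁ = 11, y₁ ≡ 1 (mod 5). M₂ = 5, y₂ ≡ 9 (mod 11). t = 4×11×1 + 8×5×9 ≡ 19 (mod 55)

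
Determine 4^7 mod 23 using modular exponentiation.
By repeated squaring (mod 23): 4^{1}≡4, 4^{2}≡16, 4^{4}≡3. Then 4^{7} = 4^{4+2+1} ≡ 3 × 16 × 4 ≡ 8 (mod 23)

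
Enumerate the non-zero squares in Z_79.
QRs mod 79: {1, 2, 4, 5, 8, 9, 10, 11, 13, 16, 18, 19, 20, 21, 22, 23, 25, 26, 31, 32, 36, 38, 40, 42, 44, 45, 46, 49, 50, 51, 52, 55, 62, 64, 65, 67, 72, 73, 76}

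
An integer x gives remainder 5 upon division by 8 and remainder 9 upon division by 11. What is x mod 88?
M = 8 × 11 = 88. M₁ = 11, y₁ ≡ 3 mod 8. M₂ = 8, y₂ ≡ 7 mod 11. x = 5×11×3 + 9×8×7 ≡ 53 mod 88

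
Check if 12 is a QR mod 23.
By Euler's criterion: 12^{11} ≡ 1 mod 23. Since this equals 1, 12 is a QR.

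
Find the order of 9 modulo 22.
Powers of 9 mod 22: 9^1≡9, 9^2≡15, 9^3≡3, 9^4≡5, 9^5≡1. So the order of 9 is 5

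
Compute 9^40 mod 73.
By repeated squaring (mod 73): 9^{1}≡9, 9^{2}≡8, 9^{4}≡64, 9^{8}≡8, 9^{16}≡64, 9^{32}≡8. Then 9^{40} = 9^{32+8} ≡ 8 × 8 ≡ 64 (mod 73)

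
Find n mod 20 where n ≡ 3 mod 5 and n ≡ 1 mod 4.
M = 5 × 4 = 20. M₁ = 4, y₁ ≡ 4 mod 5. M₂ = 5, y₂ ≡ 1 mod 4. n = 3×4×4 + 1×5×1 ≡ 13 mod 20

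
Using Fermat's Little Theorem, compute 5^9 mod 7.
By Fermat: 5^{6} ≡ 1 mod 7. So 5^{9} = 5^{6} · 5^{3} ≡ 5^{3} ≡ 6 mod 7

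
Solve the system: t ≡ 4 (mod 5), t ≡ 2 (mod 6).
M = 5 × 6 = 30. M₁ = 6, y₁ ≡ 1 (mod 5). M₂ = 5, y₂ ≡ 5 (mod 6). t = 4×6×1 + 2×5×5 ≡ 14 (mod 30)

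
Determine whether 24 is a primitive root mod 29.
24^{7} ≡ 1 (mod 29) and 7 < 28, so ord_29(24) = 7 ≠ 28 and 24 is not a primitive root.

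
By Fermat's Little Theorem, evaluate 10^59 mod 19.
By Fermat: 10^{18} ≡ 1 (mod 19). 59 = 3×18 + 5. So 10^{59} ≡ 10^{5} ≡ 3 (mod 19)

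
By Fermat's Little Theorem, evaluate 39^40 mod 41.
By Fermat's Little Theorem, 39^{40} ≡ 1 mod 41 since 41 is prime and gcd(39, 41) = 1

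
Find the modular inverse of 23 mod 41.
Since 41 is prime, by Fermat 23^(-1) ≡ 23^{39} ≡ 25 mod 41. Verify: 23 × 25 = 575 ≡ 1 mod 41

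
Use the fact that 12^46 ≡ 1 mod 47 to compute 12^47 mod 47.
By Fermat: 12^{46} ≡ 1 mod 47. So 12^{47} = 12^{46} · 12^{1} ≡ 12^{1} ≡ 12 mod 47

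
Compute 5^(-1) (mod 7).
Since 7 is prime, by Fermat 5^(-1) ≡ 5^{5} ≡ 3 (mod 7). Verify: 5 × 3 = 15 ≡ 1 (mod 7)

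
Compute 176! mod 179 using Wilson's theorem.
(178)! = (176)! × (177) × (178) ≡ -1 mod 179. So (176)! ≡ -1 × [(178)(177)]^(-1) ≡ 89 mod 179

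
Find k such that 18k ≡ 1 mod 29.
Since 29 is prime, by Fermat 18^(-1) ≡ 18^{27} ≡ 21 mod 29. Verify: 18 × 21 = 378 ≡ 1 mod 29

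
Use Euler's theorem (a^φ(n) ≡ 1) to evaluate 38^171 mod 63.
By Euler: 38^{36} ≡ 1 mod 63 since gcd(38, 63) = 1. 171 = 4×36 + 27. So 38^{171} ≡ 38^{27} ≡ 62 mod 63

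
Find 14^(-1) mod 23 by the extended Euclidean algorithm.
Extended GCD: 14(5) + 23(-3) = 1. So 14^(-1) ≡ 5 mod 23. Verify: 14 × 5 = 70 ≡ 1 mod 23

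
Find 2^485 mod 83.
Using Fermat: 2^{82} ≡ 1 mod 83. 485 ≡ 75 mod 82. So 2^{485} ≡ 2^{75} ≡ 24 mod 83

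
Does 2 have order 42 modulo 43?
2^{14} ≡ 1 mod 43 and 14 < 42, so ord_43(2) = 14 ≠ 42 and 2 is not a primitive root.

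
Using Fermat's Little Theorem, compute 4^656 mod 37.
By Fermat: 4^{36} ≡ 1 mod 37. 656 ≡ 8 mod 36. So 4^{656} ≡ 4^{8} ≡ 9 mod 37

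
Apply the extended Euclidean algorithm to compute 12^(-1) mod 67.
Extended GCD: 12(28) + 67(-5) = 1. So 12^(-1) ≡ 28 mod 67. Verify: 12 × 28 = 336 ≡ 1 mod 67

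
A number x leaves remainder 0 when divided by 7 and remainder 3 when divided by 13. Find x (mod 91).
M = 7 × 13 = 91. M₁ = 13, y₁ ≡ 6 (mod 7). M₂ = 7, y₂ ≡ 2 (mod 13). x = 0×13×6 + 3×7×2 ≡ 42 (mod 91)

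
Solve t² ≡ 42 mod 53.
The square roots of 42 mod 53 are 28 and 25. Verify: 28² = 784 ≡ 42 mod 53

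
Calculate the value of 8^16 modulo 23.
By repeated squaring mod 23: 8^{1}≡8, 8^{2}≡18, 8^{4}≡2, 8^{8}≡4, 8^{16}≡16. So 8^{16} ≡ 16 mod 23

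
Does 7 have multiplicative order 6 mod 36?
Powers of 7 mod 36: 7^1≡7, 7^2≡13, 7^3≡19, 7^4≡25, 7^5≡31, 7^6≡1. First k with 7^k≡1 is k=6. Yes, ord_36(7) = 6.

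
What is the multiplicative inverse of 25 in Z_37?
Since 37 is prime, by Fermat 25^(-1) ≡ 25^{35} ≡ 3 mod 37. Verify: 25 × 3 = 75 ≡ 1 mod 37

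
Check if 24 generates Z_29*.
24^{7} ≡ 1 (mod 29) and 7 < 28, so ord_29(24) = 7 ≠ 28 and 24 is not a primitive root.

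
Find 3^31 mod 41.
By repeated squaring mod 41: 3^{1}≡3, 3^{2}≡9, 3^{4}≡40, 3^{8}≡1, 3^{16}≡1. Then 3^{31} = 3^{16+8+4+2+1} ≡ 1 × 1 × 40 × 9 × 3 ≡ 14 mod 41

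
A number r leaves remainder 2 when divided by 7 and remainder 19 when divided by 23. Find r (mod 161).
M = 7 × 23 = 161. M₁ = 23, y₁ ≡ 4 (mod 7). M₂ = 7, y₂ ≡ 10 (mod 23). r = 2×23×4 + 19×7×10 ≡ 65 (mod 161)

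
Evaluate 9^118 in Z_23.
Using Fermat: 9^{22} ≡ 1 mod 23. 118 ≡ 8 mod 22. So 9^{118} ≡ 9^{8} ≡ 13 mod 23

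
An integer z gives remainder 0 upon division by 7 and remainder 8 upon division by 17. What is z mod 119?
M = 7 × 17 = 119. M₁ = 17, y₁ ≡ 5 mod 7. M₂ = 7, y₂ ≡ 5 mod 17. z = 0×17×5 + 8×7×5 ≡ 42 mod 119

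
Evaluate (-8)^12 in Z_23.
By repeated squaring mod 23: (-8)^{1}≡15, (-8)^{2}≡18, (-8)^{4}≡2, (-8)^{8}≡4. Then (-8)^{12} = (-8)^{8+4} ≡ 4 × 2 ≡ 8 mod 23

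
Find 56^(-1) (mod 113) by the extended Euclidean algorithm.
Extended GCD: 56(-2) + 113(1) = 1. So 56^(-1) ≡ -2 ≡ 111 (mod 113). Verify: 56 × 111 = 6216 ≡ 1 (mod 113)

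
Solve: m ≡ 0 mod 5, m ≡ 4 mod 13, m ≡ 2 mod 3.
M = 5 × 13 × 3 = 195. M₁ = 39, y₁ ≡ 4 mod 5. M₂ = 15, y₂ ≡ 7 mod 13. M₃ = 65, y₃ ≡ 2 mod 3. m = 0×39×4 + 4×15×7 + 2×65×2 ≡ 95 mod 195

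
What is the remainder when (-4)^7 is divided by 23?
By repeated squaring mod 23: (-4)^{1}≡19, (-4)^{2}≡16, (-4)^{4}≡3. Then (-4)^{7} = (-4)^{4+2+1} ≡ 3 × 16 × 19 ≡ 15 mod 23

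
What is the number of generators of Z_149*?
Number of primitive roots mod 149 = φ(p-1) = φ(148) = 72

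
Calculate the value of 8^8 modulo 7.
Using Fermat: 8^{6} ≡ 1 mod 7. 8 ≡ 2 mod 6. So 8^{8} ≡ 8^{2} ≡ 1 mod 7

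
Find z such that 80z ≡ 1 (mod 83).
Since 83 is prime, by Fermat 80^(-1) ≡ 80^{81} ≡ 55 (mod 83). Verify: 80 × 55 = 4400 ≡ 1 (mod 83)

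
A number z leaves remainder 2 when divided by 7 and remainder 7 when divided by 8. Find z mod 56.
M = 7 × 8 = 56. M₁ = 8, y₁ ≡ 1 mod 7. M₂ = 7, y₂ ≡ 7 mod 8. z = 2×8×1 + 7×7×7 ≡ 23 mod 56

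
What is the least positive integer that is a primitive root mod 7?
g = 3. Powers: [3, 2, 6, 4, 5, 1] generates all 6 non-zero residues.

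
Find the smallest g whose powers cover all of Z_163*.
g = 2. Powers: [2, 4, 8, 16, 32, 64, 128, 93, 23, ...] generates all 162 non-zero residues.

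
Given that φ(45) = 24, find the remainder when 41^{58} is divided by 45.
By Euler: 41^{24} ≡ 1 mod 45 since gcd(41, 45) = 1. 58 = 2×24 + 10. So 41^{58} ≡ 41^{10} ≡ 31 mod 45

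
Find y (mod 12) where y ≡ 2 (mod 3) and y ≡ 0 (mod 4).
M = 3 × 4 = 12. M₁ = 4, y₁ ≡ 1 (mod 3). M₂ = 3, y₂ ≡ 3 (mod 4). y = 2×4×1 + 0×3×3 ≡ 8 (mod 12)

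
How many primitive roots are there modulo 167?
Number of primitive roots mod 167 = φ(p-1) = φ(166) = 82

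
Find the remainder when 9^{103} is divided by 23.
By Fermat: 9^{22} ≡ 1 mod 23. 103 = 4×22 + 15. So 9^{103} ≡ 9^{15} ≡ 6 mod 23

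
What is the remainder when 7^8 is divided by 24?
By repeated squaring (mod 24): 7^{1}≡7, 7^{2}≡1, 7^{4}≡1, 7^{8}≡1. So 7^{8} ≡ 1 (mod 24)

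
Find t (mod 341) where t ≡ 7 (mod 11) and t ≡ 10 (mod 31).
M = 11 × 31 = 341. M₁ = 31, y₁ ≡ 5 (mod 11). M₂ = 11, y₂ ≡ 17 (mod 31). t = 7×31×5 + 10×11×17 ≡ 227 (mod 341)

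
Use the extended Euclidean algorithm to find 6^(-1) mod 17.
Extended GCD: 6(3) + 17(-1) = 1. So 6^(-1) ≡ 3 mod 17. Verify: 6 × 3 = 18 ≡ 1 mod 17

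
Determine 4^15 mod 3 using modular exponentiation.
Using Fermat: 4^{2} ≡ 1 mod 3. 15 ≡ 1 mod 2. So 4^{15} ≡ 4^{1} ≡ 1 mod 3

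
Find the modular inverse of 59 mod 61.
Since 61 is prime, by Fermat 59^(-1) ≡ 59^{59} ≡ 30 mod 61. Verify: 59 × 30 = 1770 ≡ 1 mod 61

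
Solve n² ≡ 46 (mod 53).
The square roots of 46 mod 53 are 24 and 29. Verify: 24² = 576 ≡ 46 (mod 53)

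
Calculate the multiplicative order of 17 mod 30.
Powers of 17 mod 30: 17^1≡17, 17^2≡19, 17^3≡23, 17^4≡1. Order = 4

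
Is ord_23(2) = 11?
Powers of 2 mod 23: 2^1≡2, 2^2≡4, 2^3≡8, 2^4≡16, 2^5≡9, 2^6≡18, 2^7≡13, 2^8≡3, 2^9≡6, 2^10≡12, 2^11≡1. First k with 2^k≡1 is k=11. Yes, ord_23(2) = 11.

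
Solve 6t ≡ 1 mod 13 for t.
Since 13 is prime, by Fermat 6^(-1) ≡ 6^{11} ≡ 11 mod 13. Verify: 6 × 11 = 66 ≡ 1 mod 13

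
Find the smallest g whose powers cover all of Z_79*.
g = 3. Powers: [3, 9, 27, 2, 6, 18, 54, 4, 12, ...] generates all 78 non-zero residues.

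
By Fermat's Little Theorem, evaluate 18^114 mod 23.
By Fermat: 18^{22} ≡ 1 (mod 23). 114 = 5×22 + 4. So 18^{114} ≡ 18^{4} ≡ 4 (mod 23)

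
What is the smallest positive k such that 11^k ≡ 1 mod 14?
Powers of 11 mod 14: 11^1≡11, 11^2≡9, 11^3≡1. ord_14(11) = 3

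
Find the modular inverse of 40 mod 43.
Since 43 is prime, by Fermat 40^(-1) ≡ 40^{41} ≡ 14 (mod 43). Verify: 40 × 14 = 560 ≡ 1 (mod 43)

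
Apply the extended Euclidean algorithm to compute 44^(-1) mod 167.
Extended GCD: 44(19) + 167(-5) = 1. So 44^(-1) ≡ 19 mod 167. Verify: 44 × 19 = 836 ≡ 1 mod 167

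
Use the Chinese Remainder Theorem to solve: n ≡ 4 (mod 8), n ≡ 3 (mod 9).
M = 8 × 9 = 72. M₁ = 9, y₁ ≡ 1 (mod 8). M₂ = 8, y₂ ≡ 8 (mod 9). n = 4×9×1 + 3×8×8 ≡ 12 (mod 72)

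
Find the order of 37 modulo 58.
Powers of 37 mod 58: 37^1≡37, 37^2≡35, 37^3≡19, 37^4≡7, 37^5≡27, 37^6≡13, 37^7≡17, 37^8≡49, 37^9≡15, 37^10≡33, 37^11≡3, 37^12≡53, 37^13≡47, 37^14≡57, 37^15≡21, 37^16≡23, 37^17≡39, 37^18≡51, 37^19≡31, 37^20≡45, 37^21≡41, 37^22≡9, 37^23≡43, 37^24≡25, 37^25≡55, 37^26≡5, 37^27≡11, 37^28≡1. Order = 28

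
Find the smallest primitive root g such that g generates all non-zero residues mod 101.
g = 2. For each prime q|100: 2^{50}≡100, 2^{20}≡95, none ≡ 1, so ord_101(2) = 100 and 2 is a primitive root.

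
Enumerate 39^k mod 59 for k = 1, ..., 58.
39^1, 39^2, ..., 39^{58} mod 59: [39, 46, 24, 51, 42, 45, 44, 5, 18, 53, 2, 19, 33, 48, 43, 25, 31, 29, 10, 36, 47, 4, 38, 7, 37, 27, 50, 3, 58, 20, 13, 35, 8, 17, 14, 15, 54, 41, 6, 57, 40, 26, 11, 16, 34, 28, 30, 49, 23, 12, 55, 21, 52, 22, 32, 9, 56, 1]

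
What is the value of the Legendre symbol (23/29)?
(23/29) = 23^{14} mod 29 = 1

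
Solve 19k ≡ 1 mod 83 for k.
Since 83 is prime, by Fermat 19^(-1) ≡ 19^{81} ≡ 35 mod 83. Verify: 19 × 35 = 665 ≡ 1 mod 83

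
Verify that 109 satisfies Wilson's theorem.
(108)! mod 109 = 108. Since this equals -1 mod 109, Wilson confirms 109 is prime.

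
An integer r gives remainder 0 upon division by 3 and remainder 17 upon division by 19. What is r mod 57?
M = 3 × 19 = 57. M₁ = 19, y₁ ≡ 1 mod 3. M₂ = 3, y₂ ≡ 13 mod 19. r = 0×19×1 + 17×3×13 ≡ 36 mod 57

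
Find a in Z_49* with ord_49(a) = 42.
3 has order 42 mod 49 since 3^{42} ≡ 1 (mod 49) and no smaller power works.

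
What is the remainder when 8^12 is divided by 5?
Using Fermat: 8^{4} ≡ 1 (mod 5). 12 ≡ 0 (mod 4). So 8^{12} ≡ 8^{0} ≡ 1 (mod 5)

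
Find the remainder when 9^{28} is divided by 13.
By Fermat: 9^{12} ≡ 1 (mod 13). 28 = 2×12 + 4. So 9^{28} ≡ 9^{4} ≡ 9 (mod 13)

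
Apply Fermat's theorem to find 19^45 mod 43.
By Fermat: 19^{42} ≡ 1 mod 43. So 19^{45} = 19^{42} · 19^{3} ≡ 19^{3} ≡ 22 mod 43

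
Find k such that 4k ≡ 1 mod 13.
Since 13 is prime, by Fermat 4^(-1) ≡ 4^{11} ≡ 10 mod 13. Verify: 4 × 10 = 40 ≡ 1 mod 13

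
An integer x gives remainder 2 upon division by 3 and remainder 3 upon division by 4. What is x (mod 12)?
M = 3 × 4 = 12. M₁ = 4, y₁ ≡ 1 (mod 3). M₂ = 3, y₂ ≡ 3 (mod 4). x = 2×4×1 + 3×3×3 ≡ 11 (mod 12)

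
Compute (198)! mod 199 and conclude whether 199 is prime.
(198)! mod 199 = 198. Since 198 ≡ -1 (mod 199), 199 is prime.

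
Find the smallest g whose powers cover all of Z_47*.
g = 5. Powers: [5, 25, 31, 14, 23, 21, 11, 8, 40, 12, ...] generates all 46 non-zero residues.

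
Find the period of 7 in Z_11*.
Powers of 7 mod 11: 7^1≡7, 7^2≡5, 7^3≡2, 7^4≡3, 7^5≡10, 7^6≡4, 7^7≡6, 7^8≡9, 7^9≡8, 7^10≡1. Order = 10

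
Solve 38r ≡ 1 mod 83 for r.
Since 83 is prime, by Fermat 38^(-1) ≡ 38^{81} ≡ 59 mod 83. Verify: 38 × 59 = 2242 ≡ 1 mod 83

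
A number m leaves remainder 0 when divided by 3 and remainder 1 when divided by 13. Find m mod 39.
M = 3 × 13 = 39. M₁ = 13, y₁ ≡ 1 mod 3. M₂ = 3, y₂ ≡ 9 mod 13. m = 0×13×1 + 1×3×9 ≡ 27 mod 39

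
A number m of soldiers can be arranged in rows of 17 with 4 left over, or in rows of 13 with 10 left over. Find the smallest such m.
M = 17 × 13 = 221. M₁ = 13, y₁ ≡ 4 (mod 17). M₂ = 17, y₂ ≡ 10 (mod 13). m = 4×13×4 + 10×17×10 ≡ 140 (mod 221)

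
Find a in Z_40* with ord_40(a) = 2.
9 has order 2 mod 40 since 9^{2} ≡ 1 (mod 40) and no smaller power works.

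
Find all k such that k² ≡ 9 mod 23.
The square roots of 9 mod 23 are 3 and 20. Verify: 3² = 9 ≡ 9 mod 23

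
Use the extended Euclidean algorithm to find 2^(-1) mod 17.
Extended GCD: 2(-8) + 17(1) = 1. So 2^(-1) ≡ -8 ≡ 9 (mod 17). Verify: 2 × 9 = 18 ≡ 1 (mod 17)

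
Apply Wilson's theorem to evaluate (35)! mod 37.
(36)! = (35)! × (36) ≡ -1 mod 37. So (35)! ≡ -1 × (36)^(-1) ≡ (-1)×(-1) = 1 mod 37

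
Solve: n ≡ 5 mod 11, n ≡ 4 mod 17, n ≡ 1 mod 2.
M = 11 × 17 × 2 = 374. M₁ = 34, y₁ ≡ 1 mod 11. M₂ = 22, y₂ ≡ 7 mod 17. M₃ = 187, y₃ ≡ 1 mod 2. n = 5×34×1 + 4×22×7 + 1×187×1 ≡ 225 mod 374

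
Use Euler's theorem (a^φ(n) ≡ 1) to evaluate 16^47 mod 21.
By Euler: 16^{12} ≡ 1 (mod 21) since gcd(16, 21) = 1. 47 = 3×12 + 11. So 16^{47} ≡ 16^{11} ≡ 4 (mod 21)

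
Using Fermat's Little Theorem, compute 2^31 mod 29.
By Fermat: 2^{28} ≡ 1 mod 29. So 2^{31} = 2^{28} · 2^{3} ≡ 2^{3} ≡ 8 mod 29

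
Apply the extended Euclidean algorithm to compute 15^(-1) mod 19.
Extended GCD: 15(-5) + 19(4) = 1. So 15^(-1) ≡ -5 ≡ 14 mod 19. Verify: 15 × 14 = 210 ≡ 1 mod 19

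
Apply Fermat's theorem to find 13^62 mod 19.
By Fermat: 13^{18} ≡ 1 mod 19. 62 = 3×18 + 8. So 13^{62} ≡ 13^{8} ≡ 16 mod 19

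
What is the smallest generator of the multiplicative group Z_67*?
g = 2. Powers: [2, 4, 8, 16, 32, 64, 61, 55, 43, 19, ...] generates all 66 non-zero residues.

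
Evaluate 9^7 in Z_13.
By repeated squaring (mod 13): 9^{1}≡9, 9^{2}≡3, 9^{4}≡9. Then 9^{7} = 9^{4+2+1} ≡ 9 × 3 × 9 ≡ 9 (mod 13)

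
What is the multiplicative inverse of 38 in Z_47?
Since 47 is prime, by Fermat 38^(-1) ≡ 38^{45} ≡ 26 (mod 47). Verify: 38 × 26 = 988 ≡ 1 (mod 47)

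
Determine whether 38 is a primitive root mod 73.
38^{36} ≡ 1 (mod 73) and 36 < 72, so ord_73(38) = 36 ≠ 72 and 38 is not a primitive root.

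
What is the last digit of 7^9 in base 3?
Using Fermat: 7^{2} ≡ 1 mod 3. 9 ≡ 1 mod 2. So 7^{9} ≡ 7^{1} ≡ 1 mod 3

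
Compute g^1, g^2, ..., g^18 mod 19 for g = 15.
15^1, 15^2, ..., 15^{18} mod 19: [15, 16, 12, 9, 2, 11, 13, 5, 18, 4, 3, 7, 10, 17, 8, 6, 14, 1]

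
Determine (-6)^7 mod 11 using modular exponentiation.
By repeated squaring (mod 11): (-6)^{1}≡5, (-6)^{2}≡3, (-6)^{4}≡9. Then (-6)^{7} = (-6)^{4+2+1} ≡ 9 × 3 × 5 ≡ 3 (mod 11)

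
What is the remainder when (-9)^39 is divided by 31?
Using Fermat: (-9)^{30} ≡ 1 mod 31. 39 ≡ 9 mod 30. So (-9)^{39} ≡ (-9)^{9} ≡ 27 mod 31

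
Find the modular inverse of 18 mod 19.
Since 19 is prime, by Fermat 18^(-1) ≡ 18^{17} ≡ 18 (mod 19). Verify: 18 × 18 = 324 ≡ 1 (mod 19)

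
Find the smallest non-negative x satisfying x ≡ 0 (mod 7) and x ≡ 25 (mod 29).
M = 7 × 29 = 203. M₁ = 29, y₁ ≡ 1 (mod 7). M₂ = 7, y₂ ≡ 25 (mod 29). x = 0×29×1 + 25×7×25 ≡ 112 (mod 203)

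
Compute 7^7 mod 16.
By repeated squaring mod 16: 7^{1}≡7, 7^{2}≡1, 7^{4}≡1. Then 7^{7} = 7^{4+2+1} ≡ 1 × 1 × 7 ≡ 7 mod 16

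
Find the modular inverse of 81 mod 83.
Since 83 is prime, by Fermat 81^(-1) ≡ 81^{81} ≡ 41 (mod 83). Verify: 81 × 41 = 3321 ≡ 1 (mod 83)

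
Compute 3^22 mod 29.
By repeated squaring mod 29: 3^{1}≡3, 3^{2}≡9, 3^{4}≡23, 3^{8}≡7, 3^{16}≡20. Then 3^{22} = 3^{16+4+2} ≡ 20 × 23 × 9 ≡ 22 mod 29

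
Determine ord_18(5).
Powers of 5 mod 18: 5^1≡5, 5^2≡7, 5^3≡17, 5^4≡13, 5^5≡11, 5^6≡1. Order = 6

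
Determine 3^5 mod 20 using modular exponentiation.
By repeated squaring mod 20: 3^{1}≡3, 3^{2}≡9, 3^{4}≡1. Then 3^{5} = 3^{4+1} ≡ 1 × 3 ≡ 3 mod 20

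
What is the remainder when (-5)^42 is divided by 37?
Using Fermat: (-5)^{36} ≡ 1 mod 37. 42 ≡ 6 mod 36. So (-5)^{42} ≡ (-5)^{6} ≡ 11 mod 37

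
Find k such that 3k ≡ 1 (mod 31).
Since 31 is prime, by Fermat 3^(-1) ≡ 3^{29} ≡ 21 (mod 31). Verify: 3 × 21 = 63 ≡ 1 (mod 31)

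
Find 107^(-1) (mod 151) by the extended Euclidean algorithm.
Extended GCD: 107(24) + 151(-17) = 1. So 107^(-1) ≡ 24 (mod 151). Verify: 107 × 24 = 2568 ≡ 1 (mod 151)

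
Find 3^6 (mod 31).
By repeated squaring (mod 31): 3^{1}≡3, 3^{2}≡9, 3^{4}≡19. Then 3^{6} = 3^{4+2} ≡ 19 × 9 ≡ 16 (mod 31)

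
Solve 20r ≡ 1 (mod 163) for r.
Since 163 is prime, by Fermat 20^(-1) ≡ 20^{161} ≡ 106 (mod 163). Verify: 20 × 106 = 2120 ≡ 1 (mod 163)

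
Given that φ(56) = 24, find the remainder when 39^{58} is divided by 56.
By Euler: 39^{24} ≡ 1 mod 56 since gcd(39, 56) = 1. 58 = 2×24 + 10. So 39^{58} ≡ 39^{10} ≡ 25 mod 56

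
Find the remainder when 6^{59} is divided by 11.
By Fermat: 6^{10} ≡ 1 (mod 11). 59 = 5×10 + 9. So 6^{59} ≡ 6^{9} ≡ 2 (mod 11)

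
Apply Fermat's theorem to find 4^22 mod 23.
By Fermat's Little Theorem, 4^{22} ≡ 1 mod 23 since 23 is prime and gcd(4, 23) = 1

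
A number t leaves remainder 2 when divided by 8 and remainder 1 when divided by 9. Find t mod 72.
M = 8 × 9 = 72. M₁ = 9, y₁ ≡ 1 mod 8. M₂ = 8, y₂ ≡ 8 mod 9. t = 2×9×1 + 1×8×8 ≡ 10 mod 72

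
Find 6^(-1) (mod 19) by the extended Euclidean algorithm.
Extended GCD: 6(-3) + 19(1) = 1. So 6^(-1) ≡ -3 ≡ 16 (mod 19). Verify: 6 × 16 = 96 ≡ 1 (mod 19)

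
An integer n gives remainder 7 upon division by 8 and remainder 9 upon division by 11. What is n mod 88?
M = 8 × 11 = 88. M₁ = 11, y₁ ≡ 3 mod 8. M₂ = 8, y₂ ≡ 7 mod 11. n = 7×11×3 + 9×8×7 ≡ 31 mod 88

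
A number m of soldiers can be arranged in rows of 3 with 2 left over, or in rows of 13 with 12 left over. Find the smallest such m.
M = 3 × 13 = 39. M₁ = 13, y₁ ≡ 1 mod 3. M₂ = 3, y₂ ≡ 9 mod 13. m = 2×13×1 + 12×3×9 ≡ 38 mod 39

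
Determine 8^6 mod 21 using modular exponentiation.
By repeated squaring (mod 21): 8^{1}≡8, 8^{2}≡1, 8^{4}≡1. Then 8^{6} = 8^{4+2} ≡ 1 × 1 ≡ 1 (mod 21)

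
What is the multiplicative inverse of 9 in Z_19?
Since 19 is prime, by Fermat 9^(-1) ≡ 9^{17} ≡ 17 mod 19. Verify: 9 × 17 = 153 ≡ 1 mod 19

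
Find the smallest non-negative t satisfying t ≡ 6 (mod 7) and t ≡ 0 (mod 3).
M = 7 × 3 = 21. M₁ = 3, y₁ ≡ 5 (mod 7). M₂ = 7, y₂ ≡ 1 (mod 3). t = 6×3×5 + 0×7×1 ≡ 6 (mod 21)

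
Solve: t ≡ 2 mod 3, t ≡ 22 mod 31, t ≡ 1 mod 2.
M = 3 × 31 × 2 = 186. M₁ = 62, y₁ ≡ 2 mod 3. M₂ = 6, y₂ ≡ 26 mod 31. M₃ = 93, y₃ ≡ 1 mod 2. t = 2×62×2 + 22×6×26 + 1×93×1 ≡ 53 mod 186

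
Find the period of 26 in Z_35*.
Powers of 26 mod 35: 26^1≡26, 26^2≡11, 26^3≡6, 26^4≡16, 26^5≡31, 26^6≡1. ord_35(26) = 6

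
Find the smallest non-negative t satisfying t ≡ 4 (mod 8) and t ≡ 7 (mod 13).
M = 8 × 13 = 104. M₁ = 13, y₁ ≡ 5 (mod 8). M₂ = 8, y₂ ≡ 5 (mod 13). t = 4×13×5 + 7×8×5 ≡ 20 (mod 104)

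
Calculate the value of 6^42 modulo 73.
By repeated squaring mod 73: 6^{1}≡6, 6^{2}≡36, 6^{4}≡55, 6^{8}≡32, 6^{16}≡2, 6^{32}≡4. Then 6^{42} = 6^{32+8+2} ≡ 4 × 32 × 36 ≡ 9 mod 73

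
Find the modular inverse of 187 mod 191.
Since 191 is prime, by Fermat 187^(-1) ≡ 187^{189} ≡ 143 mod 191. Verify: 187 × 143 = 26741 ≡ 1 mod 191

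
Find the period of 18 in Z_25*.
Powers of 18 mod 25: 18^1≡18, 18^2≡24, 18^3≡7, 18^4≡1. ord_25(18) = 4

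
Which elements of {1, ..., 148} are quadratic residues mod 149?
QRs mod 149: {1, 4, 5, 6, 7, 9, 16, 17, 19, 20, 22, 24, 25, 26, 28, 29, 30, 31, 33, 35, 36, 37, 39, 42, 45, 46, 47, 49, 53, 54, 61, 63, 64, 67, 68, 69, 73, 76, 80, 81, 82, 85, 86, 88, 95, 96, 100, 102, 103, 104, 107, 110, 112, 113, 114, 116, 118, 119, 120, 121, 123, 124, 125, 127, 129, 130, 132, 133, 140, 142, 143, 144, 145, 148}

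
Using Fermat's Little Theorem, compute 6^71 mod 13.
By Fermat: 6^{12} ≡ 1 mod 13. 71 = 5×12 + 11. So 6^{71} ≡ 6^{11} ≡ 11 mod 13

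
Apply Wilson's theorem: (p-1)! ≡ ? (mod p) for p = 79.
By Wilson's theorem, (78)! ≡ -1 ≡ 78 mod 79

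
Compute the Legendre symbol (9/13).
(9/13) = 9^{6} mod 13 = 1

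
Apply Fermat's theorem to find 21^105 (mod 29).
By Fermat: 21^{28} ≡ 1 (mod 29). 105 = 3×28 + 21. So 21^{105} ≡ 21^{21} ≡ 17 (mod 29)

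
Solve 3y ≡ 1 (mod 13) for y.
Since 13 is prime, by Fermat 3^(-1) ≡ 3^{11} ≡ 9 (mod 13). Verify: 3 × 9 = 27 ≡ 1 (mod 13)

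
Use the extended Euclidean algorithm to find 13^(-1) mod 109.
Extended GCD: 13(42) + 109(-5) = 1. So 13^(-1) ≡ 42 mod 109. Verify: 13 × 42 = 546 ≡ 1 mod 109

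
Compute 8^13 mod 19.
By repeated squaring mod 19: 8^{1}≡8, 8^{2}≡7, 8^{4}≡11, 8^{8}≡7. Then 8^{13} = 8^{8+4+1} ≡ 7 × 11 × 8 ≡ 8 mod 19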